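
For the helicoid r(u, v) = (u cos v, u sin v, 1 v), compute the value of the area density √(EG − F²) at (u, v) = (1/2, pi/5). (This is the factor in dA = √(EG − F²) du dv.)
√(EG − F²)|_{(1/2, pi/5)} = sqrt(5)/2

E = 1, F = 0, G = u^2 + 1, so EG − F² = u^2 + 1. Taking the positive square root: √(EG − F²) = sqrt(u^2 + 1). At (u, v) = (1/2, pi/5): sqrt(5)/2.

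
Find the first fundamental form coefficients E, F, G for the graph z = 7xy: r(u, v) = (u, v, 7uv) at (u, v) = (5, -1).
E = 50;  F = -245;  G = 1226

Partials: r_u = (1, 0, 7*v), r_v = (0, 1, 7*u). As functions of (u, v):
  E = r_u · r_u = 49*v^2 + 1,
  F = r_u · r_v = 49*u*v,
  G = r_v · r_v = 49*u^2 + 1.
Evaluating at (u, v) = (5, -1): E = 50, F = -245, G = 1226.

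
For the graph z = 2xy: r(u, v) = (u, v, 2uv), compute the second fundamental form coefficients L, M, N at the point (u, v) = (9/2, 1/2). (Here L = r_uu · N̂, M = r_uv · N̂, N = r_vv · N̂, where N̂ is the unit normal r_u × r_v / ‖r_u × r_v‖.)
L = 0;  M = 2*sqrt(83)/83;  N = 0

Compute the unit normal N̂(u, v) = (-2*v/sqrt(4*u^2 + 4*v^2 + 1), -2*u/sqrt(4*u^2 + 4*v^2 + 1), 1/sqrt(4*u^2 + 4*v^2 + 1)), and the second partials r_uu, r_uv, r_vv. Take dot products:
  L(u, v) = r_uu · N̂ = 0,
  M(u, v) = r_uv · N̂ = 2/sqrt(4*u^2 + 4*v^2 + 1),
  N(u, v) = r_vv · N̂ = 0.
Evaluating at (u, v) = (9/2, 1/2):
  L = 0, M = 2*sqrt(83)/83, N = 0.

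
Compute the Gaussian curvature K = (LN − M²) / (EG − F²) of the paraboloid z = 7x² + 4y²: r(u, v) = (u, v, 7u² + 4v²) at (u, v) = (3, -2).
K = 112/4084441

Coefficients of the first fundamental form: E = 196*u^2 + 1, F = 112*u*v, G = 64*v^2 + 1.
Coefficients of the second fundamental form: L = 14/sqrt(196*u^2 + 64*v^2 + 1), M = 0, N = 8/sqrt(196*u^2 + 64*v^2 + 1).
Assemble K = (LN − M²)/(EG − F²) = 112/(38416*u^4 + 25088*u^2*v^2 + 392*u^2 + 4096*v^4 + 128*v^2 + 1). At (u, v) = (3, -2): K = 112/4084441.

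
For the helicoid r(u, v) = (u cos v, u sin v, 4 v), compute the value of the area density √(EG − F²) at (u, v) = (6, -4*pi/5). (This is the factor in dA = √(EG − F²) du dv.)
√(EG − F²)|_{(6, -4*pi/5)} = 2*sqrt(13)

E = 1, F = 0, G = u^2 + 16, so EG − F² = u^2 + 16. Taking the positive square root: √(EG − F²) = sqrt(u^2 + 16). At (u, v) = (6, -4*pi/5): 2*sqrt(13).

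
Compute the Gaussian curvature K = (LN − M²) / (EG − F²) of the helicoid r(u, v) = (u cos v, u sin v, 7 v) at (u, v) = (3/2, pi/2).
K = -784/42025

Coefficients of the first fundamental form: E = 1, F = 0, G = u^2 + 49.
Coefficients of the second fundamental form: L = 0, M = -7/sqrt(u^2 + 49), N = 0.
Assemble K = (LN − M²)/(EG − F²) = -49/(u^2 + 49)^2. At (u, v) = (3/2, pi/2): K = -784/42025.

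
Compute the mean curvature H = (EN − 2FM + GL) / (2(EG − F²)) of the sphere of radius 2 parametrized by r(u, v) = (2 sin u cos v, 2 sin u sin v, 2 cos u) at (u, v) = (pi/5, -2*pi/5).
H = -1/2

With E = 4, F = 0, G = 4*sin(u)^2, L = -2*sin(u)/Abs(sin(u)), M = 0, N = -2*sin(u)^3/Abs(sin(u)), assemble
  H = (EN − 2FM + GL) / (2(EG − F²)) = -sin(u)/(2*Abs(sin(u))).
At (u, v) = (pi/5, -2*pi/5): H = -1/2.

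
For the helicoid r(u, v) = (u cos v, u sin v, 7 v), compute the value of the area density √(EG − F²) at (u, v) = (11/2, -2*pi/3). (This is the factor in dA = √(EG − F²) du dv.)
√(EG − F²)|_{(11/2, -2*pi/3)} = sqrt(317)/2

E = 1, F = 0, G = u^2 + 49, so EG − F² = u^2 + 49. Taking the positive square root: √(EG − F²) = sqrt(u^2 + 49). At (u, v) = (11/2, -2*pi/3): sqrt(317)/2.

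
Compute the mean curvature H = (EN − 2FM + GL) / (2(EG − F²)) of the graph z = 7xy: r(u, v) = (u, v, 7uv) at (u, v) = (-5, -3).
H = -5145*sqrt(1667)/2778889

With E = 49*v^2 + 1, F = 49*u*v, G = 49*u^2 + 1, L = 0, M = 7/sqrt(49*u^2 + 49*v^2 + 1), N = 0, assemble
  H = (EN − 2FM + GL) / (2(EG − F²)) = -343*u*v/(49*u^2 + 49*v^2 + 1)^(3/2).
At (u, v) = (-5, -3): H = -5145*sqrt(1667)/2778889.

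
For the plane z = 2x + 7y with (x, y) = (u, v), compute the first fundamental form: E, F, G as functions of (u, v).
E = 5;  F = 14;  G = 50

Compute partials: r_u = (1, 0, 2), r_v = (0, 1, 7). Then
  E = r_u · r_u = 5,
  F = r_u · r_v = 14,
  G = r_v · r_v = 50.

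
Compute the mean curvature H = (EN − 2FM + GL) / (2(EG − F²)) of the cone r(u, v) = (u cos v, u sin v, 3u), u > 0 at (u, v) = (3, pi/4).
H = sqrt(10)/20

With E = 10, F = 0, G = u^2, L = 0, M = 0, N = 3*sqrt(10)*u^2/(10*Abs(u)), assemble
  H = (EN − 2FM + GL) / (2(EG − F²)) = 3*sqrt(10)/(20*Abs(u)).
At (u, v) = (3, pi/4): H = sqrt(10)/20.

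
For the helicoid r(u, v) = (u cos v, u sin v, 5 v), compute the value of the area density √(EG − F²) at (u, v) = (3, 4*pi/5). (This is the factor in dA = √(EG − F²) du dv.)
√(EG − F²)|_{(3, 4*pi/5)} = sqrt(34)

E = 1, F = 0, G = u^2 + 25, so EG − F² = u^2 + 25. Taking the positive square root: √(EG − F²) = sqrt(u^2 + 25). At (u, v) = (3, 4*pi/5): sqrt(34).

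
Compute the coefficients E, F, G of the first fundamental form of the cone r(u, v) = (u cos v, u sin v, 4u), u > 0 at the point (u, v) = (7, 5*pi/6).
E = 17;  F = 0;  G = 49

Partials: r_u = (cos(v), sin(v), 4), r_v = (-u*sin(v), u*cos(v), 0). As functions of (u, v):
  E = r_u · r_u = 17,
  F = r_u · r_v = 0,
  G = r_v · r_v = u^2.
Evaluating at (u, v) = (7, 5*pi/6): E = 17, F = 0, G = 49.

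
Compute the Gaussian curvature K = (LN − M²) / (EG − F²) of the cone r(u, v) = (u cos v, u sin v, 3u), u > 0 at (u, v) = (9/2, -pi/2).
K = 0

Coefficients of the first fundamental form: E = 10, F = 0, G = u^2.
Coefficients of the second fundamental form: L = 0, M = 0, N = 3*sqrt(10)*u^2/(10*Abs(u)).
Assemble K = (LN − M²)/(EG − F²) = 0. At (u, v) = (9/2, -pi/2): K = 0.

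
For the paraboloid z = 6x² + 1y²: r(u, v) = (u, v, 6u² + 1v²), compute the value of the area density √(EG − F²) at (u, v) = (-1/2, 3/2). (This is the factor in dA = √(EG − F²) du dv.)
√(EG − F²)|_{(-1/2, 3/2)} = sqrt(46)

E = 144*u^2 + 1, F = 24*u*v, G = 4*v^2 + 1, so EG − F² = 144*u^2 + 4*v^2 + 1. Taking the positive square root: √(EG − F²) = sqrt(144*u^2 + 4*v^2 + 1). At (u, v) = (-1/2, 3/2): sqrt(46).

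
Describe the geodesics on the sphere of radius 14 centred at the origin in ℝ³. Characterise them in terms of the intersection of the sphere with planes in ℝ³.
Geodesics on the sphere of radius 14 are great circles — circles of radius 14 obtained as the intersection of the sphere with planes through the origin (the centre of the sphere).

A curve α(t) of nonzero constant speed on the sphere of radius 14 is a geodesic iff its acceleration α̈ is everywhere normal to the surface, i.e. parallel to the radial vector α(t). Then d/dt(α × α̇) = α̇ × α̇ + α × α̈ = 0, so α × α̇ is a constant vector n ≠ 0 and α(t) · n = 0 for all t: α lies in the plane through the origin with normal n. The intersection of that plane with the sphere is a circle of radius 14 (a great circle). Conversely, a great circle traversed at constant speed has centripetal acceleration pointing at the origin, hence normal to the sphere, so every great circle is a geodesic.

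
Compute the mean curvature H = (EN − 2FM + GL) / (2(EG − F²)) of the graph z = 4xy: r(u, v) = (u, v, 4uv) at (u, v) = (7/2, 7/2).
H = -784*sqrt(393)/154449

With E = 16*v^2 + 1, F = 16*u*v, G = 16*u^2 + 1, L = 0, M = 4/sqrt(16*u^2 + 16*v^2 + 1), N = 0, assemble
  H = (EN − 2FM + GL) / (2(EG − F²)) = -64*u*v/(16*u^2 + 16*v^2 + 1)^(3/2).
At (u, v) = (7/2, 7/2): H = -784*sqrt(393)/154449.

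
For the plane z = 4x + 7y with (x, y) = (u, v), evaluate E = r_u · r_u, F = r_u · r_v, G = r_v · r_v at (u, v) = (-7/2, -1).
E = 17;  F = 28;  G = 50

Partials: r_u = (1, 0, 4), r_v = (0, 1, 7). As functions of (u, v):
  E = r_u · r_u = 17,
  F = r_u · r_v = 28,
  G = r_v · r_v = 50.
Evaluating at (u, v) = (-7/2, -1): E = 17, F = 28, G = 50.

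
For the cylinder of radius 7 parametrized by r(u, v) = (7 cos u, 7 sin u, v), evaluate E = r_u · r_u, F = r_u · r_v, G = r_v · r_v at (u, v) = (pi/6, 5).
E = 49;  F = 0;  G = 1

Partials: r_u = (-7*sin(u), 7*cos(u), 0), r_v = (0, 0, 1). As functions of (u, v):
  E = r_u · r_u = 49,
  F = r_u · r_v = 0,
  G = r_v · r_v = 1.
Evaluating at (u, v) = (pi/6, 5): E = 49, F = 0, G = 1.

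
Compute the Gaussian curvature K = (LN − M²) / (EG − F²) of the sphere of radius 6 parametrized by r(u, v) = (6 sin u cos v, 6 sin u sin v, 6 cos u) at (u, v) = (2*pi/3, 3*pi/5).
K = 1/36

Coefficients of the first fundamental form: E = 36, F = 0, G = 36*sin(u)^2.
Coefficients of the second fundamental form: L = -6*sin(u)/Abs(sin(u)), M = 0, N = -6*sin(u)^3/Abs(sin(u)).
Assemble K = (LN − M²)/(EG − F²) = 1/36. At (u, v) = (2*pi/3, 3*pi/5): K = 1/36.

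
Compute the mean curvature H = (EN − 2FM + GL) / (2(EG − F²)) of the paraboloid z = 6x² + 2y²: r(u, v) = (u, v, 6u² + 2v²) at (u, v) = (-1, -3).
H = 1160/4913

With E = 144*u^2 + 1, F = 48*u*v, G = 16*v^2 + 1, L = 12/sqrt(144*u^2 + 16*v^2 + 1), M = 0, N = 4/sqrt(144*u^2 + 16*v^2 + 1), assemble
  H = (EN − 2FM + GL) / (2(EG − F²)) = 8*(36*u^2 + 12*v^2 + 1)/(144*u^2 + 16*v^2 + 1)^(3/2).
At (u, v) = (-1, -3): H = 1160/4913.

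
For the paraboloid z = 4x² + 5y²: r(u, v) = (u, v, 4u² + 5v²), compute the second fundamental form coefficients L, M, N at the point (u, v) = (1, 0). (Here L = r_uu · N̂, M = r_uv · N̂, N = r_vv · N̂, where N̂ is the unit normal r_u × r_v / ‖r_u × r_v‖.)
L = 8*sqrt(65)/65;  M = 0;  N = 2*sqrt(65)/13

Compute the unit normal N̂(u, v) = (-8*u/sqrt(64*u^2 + 100*v^2 + 1), -10*v/sqrt(64*u^2 + 100*v^2 + 1), 1/sqrt(64*u^2 + 100*v^2 + 1)), and the second partials r_uu, r_uv, r_vv. Take dot products:
  L(u, v) = r_uu · N̂ = 8/sqrt(64*u^2 + 100*v^2 + 1),
  M(u, v) = r_uv · N̂ = 0,
  N(u, v) = r_vv · N̂ = 10/sqrt(64*u^2 + 100*v^2 + 1).
Evaluating at (u, v) = (1, 0):
  L = 8*sqrt(65)/65, M = 0, N = 2*sqrt(65)/13.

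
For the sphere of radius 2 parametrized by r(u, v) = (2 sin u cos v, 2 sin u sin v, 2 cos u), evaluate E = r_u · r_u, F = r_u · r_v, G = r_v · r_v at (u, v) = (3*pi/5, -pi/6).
E = 4;  F = 0;  G = sqrt(5)/2 + 5/2

Partials: r_u = (2*cos(u)*cos(v), 2*sin(v)*cos(u), -2*sin(u)), r_v = (-2*sin(u)*sin(v), 2*sin(u)*cos(v), 0). As functions of (u, v):
  E = r_u · r_u = 4,
  F = r_u · r_v = 0,
  G = r_v · r_v = 4*sin(u)^2.
Evaluating at (u, v) = (3*pi/5, -pi/6): E = 4, F = 0, G = sqrt(5)/2 + 5/2.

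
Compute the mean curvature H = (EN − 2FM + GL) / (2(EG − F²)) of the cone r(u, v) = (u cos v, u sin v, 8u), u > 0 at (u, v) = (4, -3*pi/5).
H = sqrt(65)/65

With E = 65, F = 0, G = u^2, L = 0, M = 0, N = 8*sqrt(65)*u^2/(65*Abs(u)), assemble
  H = (EN − 2FM + GL) / (2(EG − F²)) = 4*sqrt(65)/(65*Abs(u)).
At (u, v) = (4, -3*pi/5): H = sqrt(65)/65.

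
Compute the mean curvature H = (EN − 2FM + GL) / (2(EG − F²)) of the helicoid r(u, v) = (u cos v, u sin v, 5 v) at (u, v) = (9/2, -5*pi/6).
H = 0

With E = 1, F = 0, G = u^2 + 25, L = 0, M = -5/sqrt(u^2 + 25), N = 0, assemble
  H = (EN − 2FM + GL) / (2(EG − F²)) = 0.
At (u, v) = (9/2, -5*pi/6): H = 0.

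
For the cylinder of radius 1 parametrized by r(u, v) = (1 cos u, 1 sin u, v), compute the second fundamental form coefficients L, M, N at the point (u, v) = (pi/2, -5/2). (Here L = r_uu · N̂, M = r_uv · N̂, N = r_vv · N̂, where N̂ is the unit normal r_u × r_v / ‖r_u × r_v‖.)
L = -1;  M = 0;  N = 0

Compute the unit normal N̂(u, v) = (cos(u), sin(u), 0), and the second partials r_uu, r_uv, r_vv. Take dot products:
  L(u, v) = r_uu · N̂ = -1,
  M(u, v) = r_uv · N̂ = 0,
  N(u, v) = r_vv · N̂ = 0.
Evaluating at (u, v) = (pi/2, -5/2):
  L = -1, M = 0, N = 0.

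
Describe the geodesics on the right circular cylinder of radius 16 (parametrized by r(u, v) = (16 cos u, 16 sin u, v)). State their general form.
The cylinder is flat (K = 0) and locally isometric to the plane via the development (u, v) ↦ (16 u, v). Geodesics are the pre-images of straight lines: circles (v constant), vertical lines (u constant), and helices (v = c · u + d) for constants c, d.

A right cylinder has E = 16², F = 0, G = 1, so EG − F² = 16², and L = −16, M = N = 0, giving K = (LN − M²)/(EG − F²) = 0 everywhere. A flat surface is locally isometric to the Euclidean plane via the map (u, v) ↦ (16 u, v). Straight lines in the (x̃, ỹ) plane pull back to: (a) horizontal circles (v = const), (b) vertical generators (u = const), and (c) helices (16 u tan θ = v, i.e. v = c · u + d).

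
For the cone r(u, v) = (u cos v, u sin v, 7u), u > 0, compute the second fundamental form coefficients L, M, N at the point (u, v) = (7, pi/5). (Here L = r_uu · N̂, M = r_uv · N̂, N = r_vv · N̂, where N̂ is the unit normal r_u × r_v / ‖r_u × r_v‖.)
L = 0;  M = 0;  N = 49*sqrt(2)/10

Compute the unit normal N̂(u, v) = (-7*sqrt(2)*u*cos(v)/(10*Abs(u)), -7*sqrt(2)*u*sin(v)/(10*Abs(u)), sqrt(2)*u/(10*Abs(u))), and the second partials r_uu, r_uv, r_vv. Take dot products:
  L(u, v) = r_uu · N̂ = 0,
  M(u, v) = r_uv · N̂ = 0,
  N(u, v) = r_vv · N̂ = 7*sqrt(2)*u^2/(10*Abs(u)).
Evaluating at (u, v) = (7, pi/5):
  L = 0, M = 0, N = 49*sqrt(2)/10.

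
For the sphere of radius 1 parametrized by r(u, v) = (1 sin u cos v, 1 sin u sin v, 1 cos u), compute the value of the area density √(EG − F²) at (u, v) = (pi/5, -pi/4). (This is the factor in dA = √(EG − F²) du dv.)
√(EG − F²)|_{(pi/5, -pi/4)} = sqrt(10 - 2*sqrt(5))/4

E = 1, F = 0, G = sin(u)^2, so EG − F² = sin(u)^2. Taking the positive square root: √(EG − F²) = Abs(sin(u)). At (u, v) = (pi/5, -pi/4): sqrt(10 - 2*sqrt(5))/4.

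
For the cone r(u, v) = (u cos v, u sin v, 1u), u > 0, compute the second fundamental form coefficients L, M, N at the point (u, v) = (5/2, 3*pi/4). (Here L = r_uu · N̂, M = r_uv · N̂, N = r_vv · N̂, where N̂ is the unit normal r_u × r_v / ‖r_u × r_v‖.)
L = 0;  M = 0;  N = 5*sqrt(2)/4

Compute the unit normal N̂(u, v) = (-sqrt(2)*u*cos(v)/(2*Abs(u)), -sqrt(2)*u*sin(v)/(2*Abs(u)), sqrt(2)*u/(2*Abs(u))), and the second partials r_uu, r_uv, r_vv. Take dot products:
  L(u, v) = r_uu · N̂ = 0,
  M(u, v) = r_uv · N̂ = 0,
  N(u, v) = r_vv · N̂ = sqrt(2)*u^2/(2*Abs(u)).
Evaluating at (u, v) = (5/2, 3*pi/4):
  L = 0, M = 0, N = 5*sqrt(2)/4.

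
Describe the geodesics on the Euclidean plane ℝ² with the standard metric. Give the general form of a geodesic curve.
Geodesics on the plane are straight lines (in the standard parametrization, α(t) = p + t · v with p, v ∈ ℝ²).

The geodesic equation on the plane reduces to α̈ = 0 (Christoffel symbols vanish in Cartesian coordinates), so α(t) = p + t · v. Geodesics are exactly straight lines.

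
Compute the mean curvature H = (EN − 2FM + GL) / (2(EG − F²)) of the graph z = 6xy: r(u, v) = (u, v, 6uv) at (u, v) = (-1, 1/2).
H = 27*sqrt(46)/529

With E = 36*v^2 + 1, F = 36*u*v, G = 36*u^2 + 1, L = 0, M = 6/sqrt(36*u^2 + 36*v^2 + 1), N = 0, assemble
  H = (EN − 2FM + GL) / (2(EG − F²)) = -216*u*v/(36*u^2 + 36*v^2 + 1)^(3/2).
At (u, v) = (-1, 1/2): H = 27*sqrt(46)/529.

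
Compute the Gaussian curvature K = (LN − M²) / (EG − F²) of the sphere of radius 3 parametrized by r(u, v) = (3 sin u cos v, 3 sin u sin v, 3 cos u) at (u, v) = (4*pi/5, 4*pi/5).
K = 1/9

Coefficients of the first fundamental form: E = 9, F = 0, G = 9*sin(u)^2.
Coefficients of the second fundamental form: L = -3*sin(u)/Abs(sin(u)), M = 0, N = -3*sin(u)^3/Abs(sin(u)).
Assemble K = (LN − M²)/(EG − F²) = 1/9. At (u, v) = (4*pi/5, 4*pi/5): K = 1/9.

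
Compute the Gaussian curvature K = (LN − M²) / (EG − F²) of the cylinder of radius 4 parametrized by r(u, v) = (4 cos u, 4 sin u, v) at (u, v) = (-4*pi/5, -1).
K = 0

Coefficients of the first fundamental form: E = 16, F = 0, G = 1.
Coefficients of the second fundamental form: L = -4, M = 0, N = 0.
Assemble K = (LN − M²)/(EG − F²) = 0. At (u, v) = (-4*pi/5, -1): K = 0.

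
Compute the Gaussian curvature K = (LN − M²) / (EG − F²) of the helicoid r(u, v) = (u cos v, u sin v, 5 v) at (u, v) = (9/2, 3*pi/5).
K = -400/32761

Coefficients of the first fundamental form: E = 1, F = 0, G = u^2 + 25.
Coefficients of the second fundamental form: L = 0, M = -5/sqrt(u^2 + 25), N = 0.
Assemble K = (LN − M²)/(EG − F²) = -25/(u^2 + 25)^2. At (u, v) = (9/2, 3*pi/5): K = -400/32761.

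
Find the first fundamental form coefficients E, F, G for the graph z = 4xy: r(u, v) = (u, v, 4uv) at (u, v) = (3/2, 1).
E = 17;  F = 24;  G = 37

Partials: r_u = (1, 0, 4*v), r_v = (0, 1, 4*u). As functions of (u, v):
  E = r_u · r_u = 16*v^2 + 1,
  F = r_u · r_v = 16*u*v,
  G = r_v · r_v = 16*u^2 + 1.
Evaluating at (u, v) = (3/2, 1): E = 17, F = 24, G = 37.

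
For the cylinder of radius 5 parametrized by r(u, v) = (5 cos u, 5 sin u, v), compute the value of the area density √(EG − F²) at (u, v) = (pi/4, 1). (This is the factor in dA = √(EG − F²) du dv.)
√(EG − F²)|_{(pi/4, 1)} = 5

E = 25, F = 0, G = 1, so EG − F² = 25. Taking the positive square root: √(EG − F²) = 5. At (u, v) = (pi/4, 1): 5.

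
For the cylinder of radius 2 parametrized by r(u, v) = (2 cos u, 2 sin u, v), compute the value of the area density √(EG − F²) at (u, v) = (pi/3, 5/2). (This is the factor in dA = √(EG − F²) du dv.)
√(EG − F²)|_{(pi/3, 5/2)} = 2

E = 4, F = 0, G = 1, so EG − F² = 4. Taking the positive square root: √(EG − F²) = 2. At (u, v) = (pi/3, 5/2): 2.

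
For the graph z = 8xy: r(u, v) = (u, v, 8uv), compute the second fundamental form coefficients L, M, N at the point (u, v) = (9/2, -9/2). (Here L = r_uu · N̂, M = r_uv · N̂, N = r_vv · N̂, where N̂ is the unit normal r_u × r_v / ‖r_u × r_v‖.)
L = 0;  M = 8*sqrt(2593)/2593;  N = 0

Compute the unit normal N̂(u, v) = (-8*v/sqrt(64*u^2 + 64*v^2 + 1), -8*u/sqrt(64*u^2 + 64*v^2 + 1), 1/sqrt(64*u^2 + 64*v^2 + 1)), and the second partials r_uu, r_uv, r_vv. Take dot products:
  L(u, v) = r_uu · N̂ = 0,
  M(u, v) = r_uv · N̂ = 8/sqrt(64*u^2 + 64*v^2 + 1),
  N(u, v) = r_vv · N̂ = 0.
Evaluating at (u, v) = (9/2, -9/2):
  L = 0, M = 8*sqrt(2593)/2593, N = 0.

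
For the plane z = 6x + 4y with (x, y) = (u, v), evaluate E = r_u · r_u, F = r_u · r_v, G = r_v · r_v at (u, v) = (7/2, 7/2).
E = 37;  F = 24;  G = 17

Partials: r_u = (1, 0, 6), r_v = (0, 1, 4). As functions of (u, v):
  E = r_u · r_u = 37,
  F = r_u · r_v = 24,
  G = r_v · r_v = 17.
Evaluating at (u, v) = (7/2, 7/2): E = 37, F = 24, G = 17.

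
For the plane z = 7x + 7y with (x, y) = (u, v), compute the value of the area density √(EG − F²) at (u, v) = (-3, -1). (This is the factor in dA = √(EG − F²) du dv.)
√(EG − F²)|_{(-3, -1)} = 3*sqrt(11)

E = 50, F = 49, G = 50, so EG − F² = 99. Taking the positive square root: √(EG − F²) = 3*sqrt(11). At (u, v) = (-3, -1): 3*sqrt(11).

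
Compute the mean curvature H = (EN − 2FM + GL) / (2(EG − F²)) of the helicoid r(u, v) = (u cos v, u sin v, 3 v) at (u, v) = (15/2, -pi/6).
H = 0

With E = 1, F = 0, G = u^2 + 9, L = 0, M = -3/sqrt(u^2 + 9), N = 0, assemble
  H = (EN − 2FM + GL) / (2(EG − F²)) = 0.
At (u, v) = (15/2, -pi/6): H = 0.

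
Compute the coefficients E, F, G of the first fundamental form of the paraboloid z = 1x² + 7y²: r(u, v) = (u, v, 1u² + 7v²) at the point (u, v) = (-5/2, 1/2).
E = 26;  F = -35;  G = 50

Partials: r_u = (1, 0, 2*u), r_v = (0, 1, 14*v). As functions of (u, v):
  E = r_u · r_u = 4*u^2 + 1,
  F = r_u · r_v = 28*u*v,
  G = r_v · r_v = 196*v^2 + 1.
Evaluating at (u, v) = (-5/2, 1/2): E = 26, F = -35, G = 50.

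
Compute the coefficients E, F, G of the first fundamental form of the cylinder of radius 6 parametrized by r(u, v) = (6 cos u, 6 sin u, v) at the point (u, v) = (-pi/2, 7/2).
E = 36;  F = 0;  G = 1

Partials: r_u = (-6*sin(u), 6*cos(u), 0), r_v = (0, 0, 1). As functions of (u, v):
  E = r_u · r_u = 36,
  F = r_u · r_v = 0,
  G = r_v · r_v = 1.
Evaluating at (u, v) = (-pi/2, 7/2): E = 36, F = 0, G = 1.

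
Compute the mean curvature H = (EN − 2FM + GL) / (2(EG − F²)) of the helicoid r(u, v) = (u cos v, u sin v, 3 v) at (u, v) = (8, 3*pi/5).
H = 0

With E = 1, F = 0, G = u^2 + 9, L = 0, M = -3/sqrt(u^2 + 9), N = 0, assemble
  H = (EN − 2FM + GL) / (2(EG − F²)) = 0.
At (u, v) = (8, 3*pi/5): H = 0.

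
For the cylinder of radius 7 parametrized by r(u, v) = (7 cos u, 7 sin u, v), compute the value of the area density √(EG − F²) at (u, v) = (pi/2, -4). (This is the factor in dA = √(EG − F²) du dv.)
√(EG − F²)|_{(pi/2, -4)} = 7

E = 49, F = 0, G = 1, so EG − F² = 49. Taking the positive square root: √(EG − F²) = 7. At (u, v) = (pi/2, -4): 7.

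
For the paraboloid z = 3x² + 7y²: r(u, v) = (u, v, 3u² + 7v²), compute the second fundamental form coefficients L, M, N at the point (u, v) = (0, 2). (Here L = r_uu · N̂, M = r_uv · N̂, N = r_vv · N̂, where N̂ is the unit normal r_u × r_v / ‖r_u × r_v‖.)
L = 6*sqrt(785)/785;  M = 0;  N = 14*sqrt(785)/785

Compute the unit normal N̂(u, v) = (-6*u/sqrt(36*u^2 + 196*v^2 + 1), -14*v/sqrt(36*u^2 + 196*v^2 + 1), 1/sqrt(36*u^2 + 196*v^2 + 1)), and the second partials r_uu, r_uv, r_vv. Take dot products:
  L(u, v) = r_uu · N̂ = 6/sqrt(36*u^2 + 196*v^2 + 1),
  M(u, v) = r_uv · N̂ = 0,
  N(u, v) = r_vv · N̂ = 14/sqrt(36*u^2 + 196*v^2 + 1).
Evaluating at (u, v) = (0, 2):
  L = 6*sqrt(785)/785, M = 0, N = 14*sqrt(785)/785.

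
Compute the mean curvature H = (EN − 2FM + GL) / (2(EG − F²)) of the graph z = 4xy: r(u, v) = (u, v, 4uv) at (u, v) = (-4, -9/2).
H = -1152*sqrt(581)/337561

With E = 16*v^2 + 1, F = 16*u*v, G = 16*u^2 + 1, L = 0, M = 4/sqrt(16*u^2 + 16*v^2 + 1), N = 0, assemble
  H = (EN − 2FM + GL) / (2(EG − F²)) = -64*u*v/(16*u^2 + 16*v^2 + 1)^(3/2).
At (u, v) = (-4, -9/2): H = -1152*sqrt(581)/337561.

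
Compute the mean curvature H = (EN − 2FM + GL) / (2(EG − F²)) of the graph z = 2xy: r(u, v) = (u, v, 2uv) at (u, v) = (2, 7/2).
H = -14*sqrt(66)/1089

With E = 4*v^2 + 1, F = 4*u*v, G = 4*u^2 + 1, L = 0, M = 2/sqrt(4*u^2 + 4*v^2 + 1), N = 0, assemble
  H = (EN − 2FM + GL) / (2(EG − F²)) = -8*u*v/(4*u^2 + 4*v^2 + 1)^(3/2).
At (u, v) = (2, 7/2): H = -14*sqrt(66)/1089.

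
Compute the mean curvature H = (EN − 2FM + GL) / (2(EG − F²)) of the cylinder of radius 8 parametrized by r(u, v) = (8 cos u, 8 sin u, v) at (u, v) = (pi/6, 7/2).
H = -1/16

With E = 64, F = 0, G = 1, L = -8, M = 0, N = 0, assemble
  H = (EN − 2FM + GL) / (2(EG − F²)) = -1/16.
At (u, v) = (pi/6, 7/2): H = -1/16.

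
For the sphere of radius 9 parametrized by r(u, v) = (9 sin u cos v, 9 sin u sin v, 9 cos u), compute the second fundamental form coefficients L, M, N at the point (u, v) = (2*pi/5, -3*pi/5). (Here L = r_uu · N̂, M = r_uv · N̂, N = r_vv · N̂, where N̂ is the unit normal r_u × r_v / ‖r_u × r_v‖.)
L = -9;  M = 0;  N = -45/8 - 9*sqrt(5)/8

Compute the unit normal N̂(u, v) = (sin(u)^2*cos(v)/Abs(sin(u)), sin(u)^2*sin(v)/Abs(sin(u)), sin(2*u)/(2*Abs(sin(u)))), and the second partials r_uu, r_uv, r_vv. Take dot products:
  L(u, v) = r_uu · N̂ = -9*sin(u)/Abs(sin(u)),
  M(u, v) = r_uv · N̂ = 0,
  N(u, v) = r_vv · N̂ = -9*sin(u)^3/Abs(sin(u)).
Evaluating at (u, v) = (2*pi/5, -3*pi/5):
  L = -9, M = 0, N = -45/8 - 9*sqrt(5)/8.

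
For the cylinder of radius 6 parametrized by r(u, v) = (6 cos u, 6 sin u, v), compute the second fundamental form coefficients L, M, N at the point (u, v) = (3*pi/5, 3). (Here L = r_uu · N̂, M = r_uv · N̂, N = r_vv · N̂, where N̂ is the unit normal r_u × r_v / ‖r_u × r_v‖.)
L = -6;  M = 0;  N = 0

Compute the unit normal N̂(u, v) = (cos(u), sin(u), 0), and the second partials r_uu, r_uv, r_vv. Take dot products:
  L(u, v) = r_uu · N̂ = -6,
  M(u, v) = r_uv · N̂ = 0,
  N(u, v) = r_vv · N̂ = 0.
Evaluating at (u, v) = (3*pi/5, 3):
  L = -6, M = 0, N = 0.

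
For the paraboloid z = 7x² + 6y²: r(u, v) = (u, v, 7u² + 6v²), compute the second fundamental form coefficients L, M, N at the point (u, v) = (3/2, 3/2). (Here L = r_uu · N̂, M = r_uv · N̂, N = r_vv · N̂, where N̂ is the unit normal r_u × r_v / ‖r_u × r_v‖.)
L = 7*sqrt(766)/383;  M = 0;  N = 6*sqrt(766)/383

Compute the unit normal N̂(u, v) = (-14*u/sqrt(196*u^2 + 144*v^2 + 1), -12*v/sqrt(196*u^2 + 144*v^2 + 1), 1/sqrt(196*u^2 + 144*v^2 + 1)), and the second partials r_uu, r_uv, r_vv. Take dot products:
  L(u, v) = r_uu · N̂ = 14/sqrt(196*u^2 + 144*v^2 + 1),
  M(u, v) = r_uv · N̂ = 0,
  N(u, v) = r_vv · N̂ = 12/sqrt(196*u^2 + 144*v^2 + 1).
Evaluating at (u, v) = (3/2, 3/2):
  L = 7*sqrt(766)/383, M = 0, N = 6*sqrt(766)/383.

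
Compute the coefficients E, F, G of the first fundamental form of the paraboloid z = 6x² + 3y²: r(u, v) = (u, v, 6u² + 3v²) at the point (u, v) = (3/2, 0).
E = 325;  F = 0;  G = 1

Partials: r_u = (1, 0, 12*u), r_v = (0, 1, 6*v). As functions of (u, v):
  E = r_u · r_u = 144*u^2 + 1,
  F = r_u · r_v = 72*u*v,
  G = r_v · r_v = 36*v^2 + 1.
Evaluating at (u, v) = (3/2, 0): E = 325, F = 0, G = 1.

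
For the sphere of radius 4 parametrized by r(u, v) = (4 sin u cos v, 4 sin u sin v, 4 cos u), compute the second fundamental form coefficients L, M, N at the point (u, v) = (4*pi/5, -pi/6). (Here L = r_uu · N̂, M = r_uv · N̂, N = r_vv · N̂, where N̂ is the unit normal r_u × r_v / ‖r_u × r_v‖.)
L = -4;  M = 0;  N = -5/2 + sqrt(5)/2

Compute the unit normal N̂(u, v) = (sin(u)^2*cos(v)/Abs(sin(u)), sin(u)^2*sin(v)/Abs(sin(u)), sin(2*u)/(2*Abs(sin(u)))), and the second partials r_uu, r_uv, r_vv. Take dot products:
  L(u, v) = r_uu · N̂ = -4*sin(u)/Abs(sin(u)),
  M(u, v) = r_uv · N̂ = 0,
  N(u, v) = r_vv · N̂ = -4*sin(u)^3/Abs(sin(u)).
Evaluating at (u, v) = (4*pi/5, -pi/6):
  L = -4, M = 0, N = -5/2 + sqrt(5)/2.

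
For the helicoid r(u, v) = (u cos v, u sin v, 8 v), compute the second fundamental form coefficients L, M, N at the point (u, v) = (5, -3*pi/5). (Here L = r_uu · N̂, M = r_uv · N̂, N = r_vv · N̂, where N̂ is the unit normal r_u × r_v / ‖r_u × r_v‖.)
L = 0;  M = -8*sqrt(89)/89;  N = 0

Compute the unit normal N̂(u, v) = (8*sin(v)/sqrt(u^2 + 64), -8*cos(v)/sqrt(u^2 + 64), u/sqrt(u^2 + 64)), and the second partials r_uu, r_uv, r_vv. Take dot products:
  L(u, v) = r_uu · N̂ = 0,
  M(u, v) = r_uv · N̂ = -8/sqrt(u^2 + 64),
  N(u, v) = r_vv · N̂ = 0.
Evaluating at (u, v) = (5, -3*pi/5):
  L = 0, M = -8*sqrt(89)/89, N = 0.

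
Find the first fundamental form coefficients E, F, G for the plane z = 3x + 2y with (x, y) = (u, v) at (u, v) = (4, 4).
E = 10;  F = 6;  G = 5

Partials: r_u = (1, 0, 3), r_v = (0, 1, 2). As functions of (u, v):
  E = r_u · r_u = 10,
  F = r_u · r_v = 6,
  G = r_v · r_v = 5.
Evaluating at (u, v) = (4, 4): E = 10, F = 6, G = 5.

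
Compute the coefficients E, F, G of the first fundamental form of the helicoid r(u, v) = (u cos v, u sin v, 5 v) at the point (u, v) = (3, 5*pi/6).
E = 1;  F = 0;  G = 34

Partials: r_u = (cos(v), sin(v), 0), r_v = (-u*sin(v), u*cos(v), 5). As functions of (u, v):
  E = r_u · r_u = 1,
  F = r_u · r_v = 0,
  G = r_v · r_v = u^2 + 25.
Evaluating at (u, v) = (3, 5*pi/6): E = 1, F = 0, G = 34.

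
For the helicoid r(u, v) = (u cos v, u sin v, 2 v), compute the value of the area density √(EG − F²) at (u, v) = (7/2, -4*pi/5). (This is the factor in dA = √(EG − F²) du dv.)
√(EG − F²)|_{(7/2, -4*pi/5)} = sqrt(65)/2

E = 1, F = 0, G = u^2 + 4, so EG − F² = u^2 + 4. Taking the positive square root: √(EG − F²) = sqrt(u^2 + 4). At (u, v) = (7/2, -4*pi/5): sqrt(65)/2.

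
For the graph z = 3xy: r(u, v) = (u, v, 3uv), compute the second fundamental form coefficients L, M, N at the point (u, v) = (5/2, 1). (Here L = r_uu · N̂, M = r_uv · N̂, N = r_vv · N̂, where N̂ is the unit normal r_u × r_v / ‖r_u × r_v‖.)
L = 0;  M = 6*sqrt(265)/265;  N = 0

Compute the unit normal N̂(u, v) = (-3*v/sqrt(9*u^2 + 9*v^2 + 1), -3*u/sqrt(9*u^2 + 9*v^2 + 1), 1/sqrt(9*u^2 + 9*v^2 + 1)), and the second partials r_uu, r_uv, r_vv. Take dot products:
  L(u, v) = r_uu · N̂ = 0,
  M(u, v) = r_uv · N̂ = 3/sqrt(9*u^2 + 9*v^2 + 1),
  N(u, v) = r_vv · N̂ = 0.
Evaluating at (u, v) = (5/2, 1):
  L = 0, M = 6*sqrt(265)/265, N = 0.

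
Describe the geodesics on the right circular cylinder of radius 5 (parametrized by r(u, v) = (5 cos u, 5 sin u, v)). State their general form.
The cylinder is flat (K = 0) and locally isometric to the plane via the development (u, v) ↦ (5 u, v). Geodesics are the pre-images of straight lines: circles (v constant), vertical lines (u constant), and helices (v = c · u + d) for constants c, d.

A right cylinder has E = 5², F = 0, G = 1, so EG − F² = 5², and L = −5, M = N = 0, giving K = (LN − M²)/(EG − F²) = 0 everywhere. A flat surface is locally isometric to the Euclidean plane via the map (u, v) ↦ (5 u, v). Straight lines in the (x̃, ỹ) plane pull back to: (a) horizontal circles (v = const), (b) vertical generators (u = const), and (c) helices (5 u tan θ = v, i.e. v = c · u + d).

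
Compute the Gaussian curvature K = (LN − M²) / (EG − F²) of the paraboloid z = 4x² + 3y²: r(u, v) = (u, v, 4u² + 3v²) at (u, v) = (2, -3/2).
K = 12/28561

Coefficients of the first fundamental form: E = 64*u^2 + 1, F = 48*u*v, G = 36*v^2 + 1.
Coefficients of the second fundamental form: L = 8/sqrt(64*u^2 + 36*v^2 + 1), M = 0, N = 6/sqrt(64*u^2 + 36*v^2 + 1).
Assemble K = (LN − M²)/(EG − F²) = 48/(4096*u^4 + 4608*u^2*v^2 + 128*u^2 + 1296*v^4 + 72*v^2 + 1). At (u, v) = (2, -3/2): K = 12/28561.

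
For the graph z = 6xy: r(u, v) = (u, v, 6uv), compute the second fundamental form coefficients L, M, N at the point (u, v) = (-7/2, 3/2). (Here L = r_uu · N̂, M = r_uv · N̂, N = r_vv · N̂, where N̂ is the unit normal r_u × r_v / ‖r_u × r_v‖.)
L = 0;  M = 6*sqrt(523)/523;  N = 0

Compute the unit normal N̂(u, v) = (-6*v/sqrt(36*u^2 + 36*v^2 + 1), -6*u/sqrt(36*u^2 + 36*v^2 + 1), 1/sqrt(36*u^2 + 36*v^2 + 1)), and the second partials r_uu, r_uv, r_vv. Take dot products:
  L(u, v) = r_uu · N̂ = 0,
  M(u, v) = r_uv · N̂ = 6/sqrt(36*u^2 + 36*v^2 + 1),
  N(u, v) = r_vv · N̂ = 0.
Evaluating at (u, v) = (-7/2, 3/2):
  L = 0, M = 6*sqrt(523)/523, N = 0.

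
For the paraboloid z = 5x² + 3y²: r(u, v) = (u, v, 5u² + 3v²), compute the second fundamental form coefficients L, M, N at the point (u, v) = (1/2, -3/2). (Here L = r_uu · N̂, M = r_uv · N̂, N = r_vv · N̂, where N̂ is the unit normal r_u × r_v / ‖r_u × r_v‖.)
L = 10*sqrt(107)/107;  M = 0;  N = 6*sqrt(107)/107

Compute the unit normal N̂(u, v) = (-10*u/sqrt(100*u^2 + 36*v^2 + 1), -6*v/sqrt(100*u^2 + 36*v^2 + 1), 1/sqrt(100*u^2 + 36*v^2 + 1)), and the second partials r_uu, r_uv, r_vv. Take dot products:
  L(u, v) = r_uu · N̂ = 10/sqrt(100*u^2 + 36*v^2 + 1),
  M(u, v) = r_uv · N̂ = 0,
  N(u, v) = r_vv · N̂ = 6/sqrt(100*u^2 + 36*v^2 + 1).
Evaluating at (u, v) = (1/2, -3/2):
  L = 10*sqrt(107)/107, M = 0, N = 6*sqrt(107)/107.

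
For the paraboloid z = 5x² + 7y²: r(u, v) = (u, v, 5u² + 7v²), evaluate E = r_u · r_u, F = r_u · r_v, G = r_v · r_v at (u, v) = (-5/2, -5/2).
E = 626;  F = 875;  G = 1226

Partials: r_u = (1, 0, 10*u), r_v = (0, 1, 14*v). As functions of (u, v):
  E = r_u · r_u = 100*u^2 + 1,
  F = r_u · r_v = 140*u*v,
  G = r_v · r_v = 196*v^2 + 1.
Evaluating at (u, v) = (-5/2, -5/2): E = 626, F = 875, G = 1226.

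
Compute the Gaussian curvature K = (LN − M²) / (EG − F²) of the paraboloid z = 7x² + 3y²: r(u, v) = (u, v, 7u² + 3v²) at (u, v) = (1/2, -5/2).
K = 84/75625

Coefficients of the first fundamental form: E = 196*u^2 + 1, F = 84*u*v, G = 36*v^2 + 1.
Coefficients of the second fundamental form: L = 14/sqrt(196*u^2 + 36*v^2 + 1), M = 0, N = 6/sqrt(196*u^2 + 36*v^2 + 1).
Assemble K = (LN − M²)/(EG − F²) = 84/(38416*u^4 + 14112*u^2*v^2 + 392*u^2 + 1296*v^4 + 72*v^2 + 1). At (u, v) = (1/2, -5/2): K = 84/75625.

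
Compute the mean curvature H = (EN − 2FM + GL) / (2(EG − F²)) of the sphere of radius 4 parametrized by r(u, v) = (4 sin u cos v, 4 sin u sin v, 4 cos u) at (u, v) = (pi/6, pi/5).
H = -1/4

With E = 16, F = 0, G = 16*sin(u)^2, L = -4*sin(u)/Abs(sin(u)), M = 0, N = -4*sin(u)^3/Abs(sin(u)), assemble
  H = (EN − 2FM + GL) / (2(EG − F²)) = -sin(u)/(4*Abs(sin(u))).
At (u, v) = (pi/6, pi/5): H = -1/4.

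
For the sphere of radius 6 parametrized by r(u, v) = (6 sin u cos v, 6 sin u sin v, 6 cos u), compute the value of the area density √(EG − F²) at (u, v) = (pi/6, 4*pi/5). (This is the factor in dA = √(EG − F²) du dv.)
√(EG − F²)|_{(pi/6, 4*pi/5)} = 18

E = 36, F = 0, G = 36*sin(u)^2, so EG − F² = 1296*sin(u)^2. Taking the positive square root: √(EG − F²) = 36*Abs(sin(u)). At (u, v) = (pi/6, 4*pi/5): 18.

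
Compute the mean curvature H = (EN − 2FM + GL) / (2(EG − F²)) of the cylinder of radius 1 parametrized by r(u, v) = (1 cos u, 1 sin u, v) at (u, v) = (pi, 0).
H = -1/2

With E = 1, F = 0, G = 1, L = -1, M = 0, N = 0, assemble
  H = (EN − 2FM + GL) / (2(EG − F²)) = -1/2.
At (u, v) = (pi, 0): H = -1/2.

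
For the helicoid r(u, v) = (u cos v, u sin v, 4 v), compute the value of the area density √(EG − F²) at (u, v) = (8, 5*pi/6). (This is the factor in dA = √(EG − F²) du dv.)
√(EG − F²)|_{(8, 5*pi/6)} = 4*sqrt(5)

E = 1, F = 0, G = u^2 + 16, so EG − F² = u^2 + 16. Taking the positive square root: √(EG − F²) = sqrt(u^2 + 16). At (u, v) = (8, 5*pi/6): 4*sqrt(5).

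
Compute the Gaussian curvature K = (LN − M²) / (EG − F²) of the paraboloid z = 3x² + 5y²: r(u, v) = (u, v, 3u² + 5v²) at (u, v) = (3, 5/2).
K = 3/45125

Coefficients of the first fundamental form: E = 36*u^2 + 1, F = 60*u*v, G = 100*v^2 + 1.
Coefficients of the second fundamental form: L = 6/sqrt(36*u^2 + 100*v^2 + 1), M = 0, N = 10/sqrt(36*u^2 + 100*v^2 + 1).
Assemble K = (LN − M²)/(EG − F²) = 60/(1296*u^4 + 7200*u^2*v^2 + 72*u^2 + 10000*v^4 + 200*v^2 + 1). At (u, v) = (3, 5/2): K = 3/45125.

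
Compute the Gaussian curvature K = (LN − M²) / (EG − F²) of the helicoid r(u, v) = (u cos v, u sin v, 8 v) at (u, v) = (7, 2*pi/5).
K = -64/12769

Coefficients of the first fundamental form: E = 1, F = 0, G = u^2 + 64.
Coefficients of the second fundamental form: L = 0, M = -8/sqrt(u^2 + 64), N = 0.
Assemble K = (LN − M²)/(EG − F²) = -64/(u^2 + 64)^2. At (u, v) = (7, 2*pi/5): K = -64/12769.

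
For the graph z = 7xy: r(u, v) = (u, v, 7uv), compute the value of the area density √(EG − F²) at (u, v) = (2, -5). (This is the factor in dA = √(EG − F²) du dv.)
√(EG − F²)|_{(2, -5)} = 3*sqrt(158)

E = 49*v^2 + 1, F = 49*u*v, G = 49*u^2 + 1, so EG − F² = 49*u^2 + 49*v^2 + 1. Taking the positive square root: √(EG − F²) = sqrt(49*u^2 + 49*v^2 + 1). At (u, v) = (2, -5): 3*sqrt(158).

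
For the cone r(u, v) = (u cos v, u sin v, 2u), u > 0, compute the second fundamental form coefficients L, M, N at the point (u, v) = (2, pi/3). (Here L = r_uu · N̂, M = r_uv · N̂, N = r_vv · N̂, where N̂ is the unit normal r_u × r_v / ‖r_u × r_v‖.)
L = 0;  M = 0;  N = 4*sqrt(5)/5

Compute the unit normal N̂(u, v) = (-2*sqrt(5)*u*cos(v)/(5*Abs(u)), -2*sqrt(5)*u*sin(v)/(5*Abs(u)), sqrt(5)*u/(5*Abs(u))), and the second partials r_uu, r_uv, r_vv. Take dot products:
  L(u, v) = r_uu · N̂ = 0,
  M(u, v) = r_uv · N̂ = 0,
  N(u, v) = r_vv · N̂ = 2*sqrt(5)*u^2/(5*Abs(u)).
Evaluating at (u, v) = (2, pi/3):
  L = 0, M = 0, N = 4*sqrt(5)/5.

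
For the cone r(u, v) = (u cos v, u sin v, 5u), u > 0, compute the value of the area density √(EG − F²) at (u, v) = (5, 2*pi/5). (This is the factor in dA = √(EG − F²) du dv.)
√(EG − F²)|_{(5, 2*pi/5)} = 5*sqrt(26)

E = 26, F = 0, G = u^2, so EG − F² = 26*u^2. Taking the positive square root: √(EG − F²) = sqrt(26)*Abs(u). At (u, v) = (5, 2*pi/5): 5*sqrt(26).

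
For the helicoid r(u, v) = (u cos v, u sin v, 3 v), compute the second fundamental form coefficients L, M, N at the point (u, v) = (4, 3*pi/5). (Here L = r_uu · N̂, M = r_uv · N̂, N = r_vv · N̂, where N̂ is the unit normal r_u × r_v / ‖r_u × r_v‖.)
L = 0;  M = -3/5;  N = 0

Compute the unit normal N̂(u, v) = (3*sin(v)/sqrt(u^2 + 9), -3*cos(v)/sqrt(u^2 + 9), u/sqrt(u^2 + 9)), and the second partials r_uu, r_uv, r_vv. Take dot products:
  L(u, v) = r_uu · N̂ = 0,
  M(u, v) = r_uv · N̂ = -3/sqrt(u^2 + 9),
  N(u, v) = r_vv · N̂ = 0.
Evaluating at (u, v) = (4, 3*pi/5):
  L = 0, M = -3/5, N = 0.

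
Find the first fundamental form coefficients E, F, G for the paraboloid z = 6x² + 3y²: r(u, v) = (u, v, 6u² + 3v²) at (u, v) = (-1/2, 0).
E = 37;  F = 0;  G = 1

Partials: r_u = (1, 0, 12*u), r_v = (0, 1, 6*v). As functions of (u, v):
  E = r_u · r_u = 144*u^2 + 1,
  F = r_u · r_v = 72*u*v,
  G = r_v · r_v = 36*v^2 + 1.
Evaluating at (u, v) = (-1/2, 0): E = 37, F = 0, G = 1.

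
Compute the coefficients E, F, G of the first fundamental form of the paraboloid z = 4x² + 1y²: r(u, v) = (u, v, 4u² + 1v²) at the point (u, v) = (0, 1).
E = 1;  F = 0;  G = 5

Partials: r_u = (1, 0, 8*u), r_v = (0, 1, 2*v). As functions of (u, v):
  E = r_u · r_u = 64*u^2 + 1,
  F = r_u · r_v = 16*u*v,
  G = r_v · r_v = 4*v^2 + 1.
Evaluating at (u, v) = (0, 1): E = 1, F = 0, G = 5.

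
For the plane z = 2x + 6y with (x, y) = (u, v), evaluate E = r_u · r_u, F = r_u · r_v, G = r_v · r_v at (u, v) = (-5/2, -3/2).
E = 5;  F = 12;  G = 37

Partials: r_u = (1, 0, 2), r_v = (0, 1, 6). As functions of (u, v):
  E = r_u · r_u = 5,
  F = r_u · r_v = 12,
  G = r_v · r_v = 37.
Evaluating at (u, v) = (-5/2, -3/2): E = 5, F = 12, G = 37.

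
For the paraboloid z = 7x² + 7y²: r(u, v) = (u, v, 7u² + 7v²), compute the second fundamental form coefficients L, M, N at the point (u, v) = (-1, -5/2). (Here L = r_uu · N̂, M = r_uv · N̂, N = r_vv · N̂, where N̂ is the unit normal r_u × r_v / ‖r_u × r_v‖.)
L = 7*sqrt(158)/237;  M = 0;  N = 7*sqrt(158)/237

Compute the unit normal N̂(u, v) = (-14*u/sqrt(196*u^2 + 196*v^2 + 1), -14*v/sqrt(196*u^2 + 196*v^2 + 1), 1/sqrt(196*u^2 + 196*v^2 + 1)), and the second partials r_uu, r_uv, r_vv. Take dot products:
  L(u, v) = r_uu · N̂ = 14/sqrt(196*u^2 + 196*v^2 + 1),
  M(u, v) = r_uv · N̂ = 0,
  N(u, v) = r_vv · N̂ = 14/sqrt(196*u^2 + 196*v^2 + 1).
Evaluating at (u, v) = (-1, -5/2):
  L = 7*sqrt(158)/237, M = 0, N = 7*sqrt(158)/237.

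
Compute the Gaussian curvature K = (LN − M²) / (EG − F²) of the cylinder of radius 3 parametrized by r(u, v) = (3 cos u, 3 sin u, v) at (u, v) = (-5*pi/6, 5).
K = 0

Coefficients of the first fundamental form: E = 9, F = 0, G = 1.
Coefficients of the second fundamental form: L = -3, M = 0, N = 0.
Assemble K = (LN − M²)/(EG − F²) = 0. At (u, v) = (-5*pi/6, 5): K = 0.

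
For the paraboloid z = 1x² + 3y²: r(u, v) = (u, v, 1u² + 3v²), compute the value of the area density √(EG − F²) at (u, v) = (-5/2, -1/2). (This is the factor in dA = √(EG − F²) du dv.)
√(EG − F²)|_{(-5/2, -1/2)} = sqrt(35)

E = 4*u^2 + 1, F = 12*u*v, G = 36*v^2 + 1, so EG − F² = 4*u^2 + 36*v^2 + 1. Taking the positive square root: √(EG − F²) = sqrt(4*u^2 + 36*v^2 + 1). At (u, v) = (-5/2, -1/2): sqrt(35).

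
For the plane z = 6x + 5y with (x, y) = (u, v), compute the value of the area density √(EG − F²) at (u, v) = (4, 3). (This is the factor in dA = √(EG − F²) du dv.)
√(EG − F²)|_{(4, 3)} = sqrt(62)

E = 37, F = 30, G = 26, so EG − F² = 62. Taking the positive square root: √(EG − F²) = sqrt(62). At (u, v) = (4, 3): sqrt(62).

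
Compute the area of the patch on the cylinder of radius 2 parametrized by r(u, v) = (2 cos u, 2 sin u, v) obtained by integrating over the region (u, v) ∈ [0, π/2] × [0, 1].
Area = pi

Area = ∫∫ √(EG − F²) du dv with √(EG − F²) = 2. Integrating over [0, π/2] × [0, 1] gives pi.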